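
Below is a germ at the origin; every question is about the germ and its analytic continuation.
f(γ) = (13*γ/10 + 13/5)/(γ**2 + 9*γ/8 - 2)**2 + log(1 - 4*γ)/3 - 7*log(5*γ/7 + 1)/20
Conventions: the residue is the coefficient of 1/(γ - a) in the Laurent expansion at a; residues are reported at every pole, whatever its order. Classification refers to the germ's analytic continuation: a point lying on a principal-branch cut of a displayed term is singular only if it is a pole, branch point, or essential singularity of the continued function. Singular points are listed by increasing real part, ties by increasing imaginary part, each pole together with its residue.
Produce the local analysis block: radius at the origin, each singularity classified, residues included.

Radius of convergence at 0: 1/4.
At -9/16 - (1/16)*sqrt(593): a pole of order 2; residue (9568/1758245)*sqrt(593).
At -7/5: a logarithmic branch point.
At 1/4: a logarithmic branch point.
At -9/16 + (1/16)*sqrt(593): a pole of order 2; residue -(9568/1758245)*sqrt(593).

Denominator factor (γ**2 + 9*γ/8 - 2)^2: discriminant 593/64, real irrational roots -9/16 + (1/16)*sqrt(593) and -9/16 - (1/16)*sqrt(593); poles of order 2, moduli -9/16 + (1/16)*sqrt(593) and 9/16 + (1/16)*sqrt(593).
Branch term (1/3)*log(1 - γ/(1/4)): its argument vanishes at γ = 1/4, a logarithmic branch point, modulus 1/4.
Branch term (-7/20)*log(1 - γ/(-7/5)): its argument vanishes at γ = -7/5, a logarithmic branch point, modulus 7/5.
The radius of convergence is the smallest modulus among the singular points: 1/4.
The branch terms are analytic at -9/16 - (1/16)*sqrt(593) and contribute nothing to the residue; only the rational part matters.
The factor γ**2 + 9*γ/8 - 2 splits as (γ - a)(γ - a') with a = -9/16 - (1/16)*sqrt(593), a' = -9/16 + (1/16)*sqrt(593). At the order-2 pole a set g(γ) = (γ - a)^2*(rational part) = [13*γ/10 + 13/5] / (γ - a')^2.
Order-2 pole: residue = g'(a); g'(-9/16 - (1/16)*sqrt(593)) = (9568/1758245)*sqrt(593), so the residue is (9568/1758245)*sqrt(593).
The branch terms are analytic at -9/16 + (1/16)*sqrt(593) and contribute nothing to the residue; only the rational part matters.
The factor γ**2 + 9*γ/8 - 2 splits as (γ - a)(γ - a') with a = -9/16 + (1/16)*sqrt(593), a' = -9/16 - (1/16)*sqrt(593). At the order-2 pole a set g(γ) = (γ - a)^2*(rational part) = [13*γ/10 + 13/5] / (γ - a')^2.
Order-2 pole: residue = g'(a); g'(-9/16 + (1/16)*sqrt(593)) = -(9568/1758245)*sqrt(593), so the residue is -(9568/1758245)*sqrt(593).
List the singular points by increasing real part (a conjugate pair: the negative imaginary part first).


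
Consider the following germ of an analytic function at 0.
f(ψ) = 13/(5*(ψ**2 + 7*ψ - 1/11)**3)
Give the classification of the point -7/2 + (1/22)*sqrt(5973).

The denominator factor ψ**2 + 7*ψ - 1/11 vanishes at -7/2 + (1/22)*sqrt(5973) and appears to the power 3; the numerator there equals 13/5, nonzero, and no other factor vanishes.
Hence a pole whose order is the multiplicity, 3.

The point is a pole of order 3.


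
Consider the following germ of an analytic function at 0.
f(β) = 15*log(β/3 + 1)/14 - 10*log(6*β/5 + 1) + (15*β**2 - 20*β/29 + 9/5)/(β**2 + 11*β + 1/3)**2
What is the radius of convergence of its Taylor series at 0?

The radius of convergence is 11/2 - (1/6)*sqrt(1077).

Denominator factor (β**2 + 11*β + 1/3)^2: discriminant 359/3, real irrational roots -11/2 + (1/6)*sqrt(1077) and -11/2 - (1/6)*sqrt(1077); poles of order 2, moduli 11/2 - (1/6)*sqrt(1077) and 11/2 + (1/6)*sqrt(1077).
Branch term (-10)*log(1 - β/(-5/6)): its argument vanishes at β = -5/6, a logarithmic branch point, modulus 5/6.
Branch term (15/14)*log(1 - β/(-3)): its argument vanishes at β = -3, a logarithmic branch point, modulus 3.
The radius of convergence is the smallest modulus among the singular points: 11/2 - (1/6)*sqrt(1077).


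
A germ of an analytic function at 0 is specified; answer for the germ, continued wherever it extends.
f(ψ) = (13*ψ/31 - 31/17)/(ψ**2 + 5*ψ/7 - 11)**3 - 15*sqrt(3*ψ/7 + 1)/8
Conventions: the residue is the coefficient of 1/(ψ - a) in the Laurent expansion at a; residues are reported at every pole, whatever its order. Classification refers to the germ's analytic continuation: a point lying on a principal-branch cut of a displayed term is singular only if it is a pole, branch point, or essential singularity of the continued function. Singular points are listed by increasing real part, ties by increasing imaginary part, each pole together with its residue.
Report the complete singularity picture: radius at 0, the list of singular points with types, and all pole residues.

Radius of convergence at 0: 7/3.
At -5/14 - (1/14)*sqrt(2181): a pole of order 3; residue (11652053/607484361723)*sqrt(2181).
At -7/3: an algebraic (square-root) branch point.
At -5/14 + (1/14)*sqrt(2181): a pole of order 3; residue -(11652053/607484361723)*sqrt(2181).

Denominator factor (ψ**2 + 5*ψ/7 - 11)^3: discriminant 2181/49, real irrational roots -5/14 + (1/14)*sqrt(2181) and -5/14 - (1/14)*sqrt(2181); poles of order 3, moduli -5/14 + (1/14)*sqrt(2181) and 5/14 + (1/14)*sqrt(2181).
Branch term (-15/8)*sqrt(1 - ψ/(-7/3)): its argument vanishes at ψ = -7/3, a square-root branch point, modulus 7/3.
The radius of convergence is the smallest modulus among the singular points: 7/3.
The branch term is analytic at -5/14 - (1/14)*sqrt(2181) and contributes nothing to the residue; only the rational part matters.
The factor ψ**2 + 5*ψ/7 - 11 splits as (ψ - a)(ψ - a') with a = -5/14 - (1/14)*sqrt(2181), a' = -5/14 + (1/14)*sqrt(2181). At the order-3 pole a set g(ψ) = (ψ - a)^3*(rational part) = [13*ψ/31 - 31/17] / (ψ - a')^3.
Order-3 pole: residue = g''(a)/2; g''(-5/14 - (1/14)*sqrt(2181)) = (23304106/607484361723)*sqrt(2181), so the residue is (11652053/607484361723)*sqrt(2181).
The branch term is analytic at -5/14 + (1/14)*sqrt(2181) and contributes nothing to the residue; only the rational part matters.
The factor ψ**2 + 5*ψ/7 - 11 splits as (ψ - a)(ψ - a') with a = -5/14 + (1/14)*sqrt(2181), a' = -5/14 - (1/14)*sqrt(2181). At the order-3 pole a set g(ψ) = (ψ - a)^3*(rational part) = [13*ψ/31 - 31/17] / (ψ - a')^3.
Order-3 pole: residue = g''(a)/2; g''(-5/14 + (1/14)*sqrt(2181)) = -(23304106/607484361723)*sqrt(2181), so the residue is -(11652053/607484361723)*sqrt(2181).
List the singular points by increasing real part (a conjugate pair: the negative imaginary part first).


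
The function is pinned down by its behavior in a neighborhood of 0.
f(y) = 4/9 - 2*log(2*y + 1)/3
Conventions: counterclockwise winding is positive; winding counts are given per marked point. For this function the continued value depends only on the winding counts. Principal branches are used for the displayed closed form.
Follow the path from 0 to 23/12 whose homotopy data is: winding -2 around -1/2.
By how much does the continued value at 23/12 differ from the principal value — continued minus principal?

The rational part is single-valued and drops out of the difference; each branch term changes only by its own monodromy.
(-2/3)*log(1 - y/(-1/2)): each positive loop around -1/2 adds 2*pi*i to the log, so winding -2 contributes (-2/3)*(-2)*2*pi*i = (8/3)*pi*i.
Summing the contributions at y = 23/12 gives (8/3)*pi*i.

Continued minus principal equals (8/3)*pi*i.


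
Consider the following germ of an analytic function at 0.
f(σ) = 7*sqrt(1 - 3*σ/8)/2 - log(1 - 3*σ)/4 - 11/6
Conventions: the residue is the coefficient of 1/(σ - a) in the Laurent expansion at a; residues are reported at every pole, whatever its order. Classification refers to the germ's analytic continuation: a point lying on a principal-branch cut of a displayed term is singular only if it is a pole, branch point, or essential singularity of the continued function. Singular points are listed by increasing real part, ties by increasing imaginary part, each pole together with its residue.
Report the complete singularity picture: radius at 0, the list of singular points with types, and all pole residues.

Radius of convergence at 0: 1/3.
At 1/3: a logarithmic branch point.
At 8/3: an algebraic (square-root) branch point.

Branch term (-1/4)*log(1 - σ/(1/3)): its argument vanishes at σ = 1/3, a logarithmic branch point, modulus 1/3.
Branch term (7/2)*sqrt(1 - σ/(8/3)): its argument vanishes at σ = 8/3, a square-root branch point, modulus 8/3.
The radius of convergence is the smallest modulus among the singular points: 1/3.
List the singular points by increasing real part (a conjugate pair: the negative imaginary part first).


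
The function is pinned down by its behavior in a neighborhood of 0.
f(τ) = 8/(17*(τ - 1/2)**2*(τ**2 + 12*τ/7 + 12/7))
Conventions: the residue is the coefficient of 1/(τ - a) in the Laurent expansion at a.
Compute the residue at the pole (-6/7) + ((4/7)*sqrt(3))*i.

The residue is (8512/106097) - ((4732/318291)*sqrt(3))*i.

The factor τ**2 + 12*τ/7 + 12/7 splits as (τ - a)(τ - a') with a = (-6/7) + ((4/7)*sqrt(3))*i, a' = (-6/7) - ((4/7)*sqrt(3))*i. At the order-1 pole a set g(τ) = (τ - a)*f(τ) = [8/(17*(τ - 1/2)**2)] / (τ - a').
Simple pole: residue = g(a) at a = (-6/7) + ((4/7)*sqrt(3))*i, which is (8512/106097) - ((4732/318291)*sqrt(3))*i.


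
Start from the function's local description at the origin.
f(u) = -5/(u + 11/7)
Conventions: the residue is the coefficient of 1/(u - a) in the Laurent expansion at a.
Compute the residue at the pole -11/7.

At the order-1 pole -11/7 set g(u) = (u - (-11/7))*f(u) = -5.
Simple pole: residue = g(a) at a = -11/7, which is -5.

The residue is -5.


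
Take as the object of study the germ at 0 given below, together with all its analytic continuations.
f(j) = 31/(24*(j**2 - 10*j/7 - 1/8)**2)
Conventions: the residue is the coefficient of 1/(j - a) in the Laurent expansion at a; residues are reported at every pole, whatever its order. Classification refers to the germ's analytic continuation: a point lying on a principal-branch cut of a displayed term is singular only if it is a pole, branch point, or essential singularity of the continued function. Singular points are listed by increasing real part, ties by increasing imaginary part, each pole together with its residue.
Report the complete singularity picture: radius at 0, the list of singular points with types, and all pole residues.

Denominator factor (j**2 - 10*j/7 - 1/8)^2: discriminant 249/98, real irrational roots 5/7 + (1/28)*sqrt(498) and 5/7 - (1/28)*sqrt(498); poles of order 2, moduli 5/7 + (1/28)*sqrt(498) and -5/7 + (1/28)*sqrt(498).
The radius of convergence is the smallest modulus among the singular points: -5/7 + (1/28)*sqrt(498).
The factor j**2 - 10*j/7 - 1/8 splits as (j - a)(j - a') with a = 5/7 - (1/28)*sqrt(498), a' = 5/7 + (1/28)*sqrt(498). At the order-2 pole a set g(j) = (j - a)^2*f(j) = [31/24] / (j - a')^2.
Order-2 pole: residue = g'(a); g'(5/7 - (1/28)*sqrt(498)) = (10633/372006)*sqrt(498), so the residue is (10633/372006)*sqrt(498).
The factor j**2 - 10*j/7 - 1/8 splits as (j - a)(j - a') with a = 5/7 + (1/28)*sqrt(498), a' = 5/7 - (1/28)*sqrt(498). At the order-2 pole a set g(j) = (j - a)^2*f(j) = [31/24] / (j - a')^2.
Order-2 pole: residue = g'(a); g'(5/7 + (1/28)*sqrt(498)) = -(10633/372006)*sqrt(498), so the residue is -(10633/372006)*sqrt(498).
List the singular points by increasing real part (a conjugate pair: the negative imaginary part first).

Radius of convergence at 0: -5/7 + (1/28)*sqrt(498).
At 5/7 - (1/28)*sqrt(498): a pole of order 2; residue (10633/372006)*sqrt(498).
At 5/7 + (1/28)*sqrt(498): a pole of order 2; residue -(10633/372006)*sqrt(498).


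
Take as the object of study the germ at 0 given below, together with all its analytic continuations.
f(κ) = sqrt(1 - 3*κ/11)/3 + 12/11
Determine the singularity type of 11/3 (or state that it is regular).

The term (1/3)*sqrt(1 - κ/(11/3)) has argument 1 - 11/3/(11/3) = 0 at 11/3: a square-root (algebraic, two-sheeted) branch point; the remaining terms are analytic or single-valued there.

The point is an algebraic (square-root) branch point.


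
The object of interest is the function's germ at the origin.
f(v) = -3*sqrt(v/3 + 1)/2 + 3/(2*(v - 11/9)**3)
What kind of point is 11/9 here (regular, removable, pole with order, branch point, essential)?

The point is a pole of order 3.

The denominator factor v - 11/9 vanishes at 11/9 and appears to the power 3; the numerator there equals 3/2, nonzero, and no other factor vanishes.
The branch terms are analytic at this point.
Hence a pole whose order is the multiplicity, 3.


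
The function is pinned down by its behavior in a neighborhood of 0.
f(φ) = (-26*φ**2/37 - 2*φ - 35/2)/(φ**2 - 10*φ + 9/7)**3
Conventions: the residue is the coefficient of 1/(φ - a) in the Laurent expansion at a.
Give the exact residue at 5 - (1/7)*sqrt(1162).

The residue is (429821/5415966464)*sqrt(1162).

The factor φ**2 - 10*φ + 9/7 splits as (φ - a)(φ - a') with a = 5 - (1/7)*sqrt(1162), a' = 5 + (1/7)*sqrt(1162). At the order-3 pole a set g(φ) = (φ - a)^3*f(φ) = [-26*φ**2/37 - 2*φ - 35/2] / (φ - a')^3.
Order-3 pole: residue = g''(a)/2; g''(5 - (1/7)*sqrt(1162)) = (429821/2707983232)*sqrt(1162), so the residue is (429821/5415966464)*sqrt(1162).


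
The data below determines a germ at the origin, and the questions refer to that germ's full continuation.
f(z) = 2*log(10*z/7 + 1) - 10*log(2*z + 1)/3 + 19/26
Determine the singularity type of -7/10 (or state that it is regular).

The point is a logarithmic branch point.

The term (2)*log(1 - z/(-7/10)) has argument 1 - -7/10/(-7/10) = 0 at -7/10: a logarithmic (infinitely-sheeted) branch point; the remaining terms are analytic or single-valued there.


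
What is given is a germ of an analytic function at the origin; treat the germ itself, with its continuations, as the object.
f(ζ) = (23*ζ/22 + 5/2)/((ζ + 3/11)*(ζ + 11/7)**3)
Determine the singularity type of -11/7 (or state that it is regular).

The point is a pole of order 3.

The denominator factor ζ + 11/7 vanishes at -11/7 and appears to the power 3; the numerator there equals 6/7, nonzero, and no other factor vanishes.
Hence a pole whose order is the multiplicity, 3.


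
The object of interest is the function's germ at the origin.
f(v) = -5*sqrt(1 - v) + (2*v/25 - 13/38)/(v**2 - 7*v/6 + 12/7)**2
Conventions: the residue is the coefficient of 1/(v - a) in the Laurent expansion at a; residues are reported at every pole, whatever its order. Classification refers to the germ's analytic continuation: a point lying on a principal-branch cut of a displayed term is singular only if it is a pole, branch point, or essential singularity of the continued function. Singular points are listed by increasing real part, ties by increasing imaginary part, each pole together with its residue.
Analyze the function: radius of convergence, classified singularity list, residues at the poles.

Denominator factor (v**2 - 7*v/6 + 12/7)^2: discriminant -1385/252, complex-conjugate roots (7/12) + ((1/84)*sqrt(9695))*i and (7/12) - ((1/84)*sqrt(9695))*i; poles of order 2, moduli (2/7)*sqrt(21) and (2/7)*sqrt(21).
Branch term (-5)*sqrt(1 - v/(1)): its argument vanishes at v = 1, a square-root branch point, modulus 1.
The radius of convergence is the smallest modulus among the singular points: 1.
The branch term is analytic at (7/12) - ((1/84)*sqrt(9695))*i and contributes nothing to the residue; only the rational part matters.
The factor v**2 - 7*v/6 + 12/7 splits as (v - a)(v - a') with a = (7/12) - ((1/84)*sqrt(9695))*i, a' = (7/12) + ((1/84)*sqrt(9695))*i. At the order-2 pole a set g(v) = (v - a)^2*(rational part) = [2*v/25 - 13/38] / (v - a')^2.
Order-2 pole: residue = g'(a); g'((7/12) - ((1/84)*sqrt(9695))*i) = -((424368/911156875)*sqrt(9695))*i, so the residue is -((424368/911156875)*sqrt(9695))*i.
The branch term is analytic at (7/12) + ((1/84)*sqrt(9695))*i and contributes nothing to the residue; only the rational part matters.
The factor v**2 - 7*v/6 + 12/7 splits as (v - a)(v - a') with a = (7/12) + ((1/84)*sqrt(9695))*i, a' = (7/12) - ((1/84)*sqrt(9695))*i. At the order-2 pole a set g(v) = (v - a)^2*(rational part) = [2*v/25 - 13/38] / (v - a')^2.
Order-2 pole: residue = g'(a); g'((7/12) + ((1/84)*sqrt(9695))*i) = ((424368/911156875)*sqrt(9695))*i, so the residue is ((424368/911156875)*sqrt(9695))*i.
List the singular points by increasing real part (a conjugate pair: the negative imaginary part first).

Radius of convergence at 0: 1.
At (7/12) - ((1/84)*sqrt(9695))*i: a pole of order 2; residue -((424368/911156875)*sqrt(9695))*i.
At (7/12) + ((1/84)*sqrt(9695))*i: a pole of order 2; residue ((424368/911156875)*sqrt(9695))*i.
At 1: an algebraic (square-root) branch point.


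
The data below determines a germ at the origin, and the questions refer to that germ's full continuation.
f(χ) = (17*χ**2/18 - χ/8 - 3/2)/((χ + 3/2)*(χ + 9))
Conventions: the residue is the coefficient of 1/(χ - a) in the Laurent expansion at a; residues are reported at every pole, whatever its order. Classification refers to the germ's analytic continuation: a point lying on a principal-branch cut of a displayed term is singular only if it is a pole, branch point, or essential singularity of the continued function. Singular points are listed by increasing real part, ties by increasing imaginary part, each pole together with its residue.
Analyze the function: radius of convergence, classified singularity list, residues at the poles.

Radius of convergence at 0: 3/2.
At -9: a pole of order 1; residue -203/20.
At -3/2: a pole of order 1; residue 13/120.

Denominator factor (χ + 9): pole of order 1 at -9, modulus 9.
Denominator factor (χ + 3/2): pole of order 1 at -3/2, modulus 3/2.
The radius of convergence is the smallest modulus among the singular points: 3/2.
At the order-1 pole -9 set g(χ) = (χ - (-9))*f(χ) = (17*χ**2/18 - χ/8 - 3/2)/(χ + 3/2).
Simple pole: residue = g(a) at a = -9, which is -203/20.
At the order-1 pole -3/2 set g(χ) = (χ - (-3/2))*f(χ) = (17*χ**2/18 - χ/8 - 3/2)/(χ + 9).
Simple pole: residue = g(a) at a = -3/2, which is 13/120.
List the singular points by increasing real part (a conjugate pair: the negative imaginary part first).


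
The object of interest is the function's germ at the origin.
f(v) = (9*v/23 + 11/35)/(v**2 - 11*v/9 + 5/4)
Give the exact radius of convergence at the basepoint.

The radius of convergence is (1/2)*sqrt(5).

Denominator factor (v**2 - 11*v/9 + 5/4): discriminant -284/81, complex-conjugate roots (11/18) + ((1/9)*sqrt(71))*i and (11/18) - ((1/9)*sqrt(71))*i; poles of order 1, moduli (1/2)*sqrt(5) and (1/2)*sqrt(5).
The radius of convergence is the smallest modulus among the singular points: (1/2)*sqrt(5).


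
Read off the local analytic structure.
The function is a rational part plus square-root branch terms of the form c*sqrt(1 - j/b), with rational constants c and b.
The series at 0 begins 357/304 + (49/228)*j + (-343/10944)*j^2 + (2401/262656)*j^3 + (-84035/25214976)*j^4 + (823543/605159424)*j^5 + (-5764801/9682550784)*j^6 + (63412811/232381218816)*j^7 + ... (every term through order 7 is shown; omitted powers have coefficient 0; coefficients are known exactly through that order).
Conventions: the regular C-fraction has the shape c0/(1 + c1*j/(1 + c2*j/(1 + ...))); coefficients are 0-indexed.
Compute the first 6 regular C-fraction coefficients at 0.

Taylor coefficients (read off): a_0 = 357/304, a_1 = 49/228, a_2 = -343/10944, a_3 = 2401/262656, a_4 = -84035/25214976, a_5 = 823543/605159424.
c0 = a_0 = 357/304. Peel one level at a time: if S = 1 + c*j/S' with S'(0) = 1, then c is the j-coefficient of S and S' = c*j/(S - 1).
S_1 = c0/f = 1 + (-28/153)*j + (5635/93636)*j^2 + ...; c1 = -28/153.
S_2 = c1*j/(S_1 - 1) = 1 + (805/2448)*j + (-49/2304)*j^2 + ...; c2 = 805/2448.
S_3 = c2*j/(S_2 - 1) = 1 + (119/1840)*j + (-149107/10156800)*j^2 + ...; c3 = 119/1840.
S_4 = c3*j/(S_3 - 1) = 1 + (1253/5520)*j + (-49/2304)*j^2 + ...; c4 = 1253/5520.
S_5 = c4*j/(S_4 - 1) = 1 + (805/8592)*j + ...; c5 = 805/8592.

The regular C-fraction coefficients are [357/304, -28/153, 805/2448, 119/1840, 1253/5520, 805/8592].


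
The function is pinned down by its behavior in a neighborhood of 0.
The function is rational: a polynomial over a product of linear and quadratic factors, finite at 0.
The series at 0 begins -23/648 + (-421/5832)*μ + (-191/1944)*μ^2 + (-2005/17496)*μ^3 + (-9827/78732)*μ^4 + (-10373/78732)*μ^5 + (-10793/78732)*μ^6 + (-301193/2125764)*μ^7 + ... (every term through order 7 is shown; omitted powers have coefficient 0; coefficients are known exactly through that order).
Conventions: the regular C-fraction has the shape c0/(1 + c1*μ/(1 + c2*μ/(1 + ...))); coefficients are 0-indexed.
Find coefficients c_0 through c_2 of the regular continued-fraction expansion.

Taylor coefficients (read off): a_0 = -23/648, a_1 = -421/5832, a_2 = -191/1944.
c0 = a_0 = -23/648. Peel one level at a time: if S = 1 + c*μ/S' with S'(0) = 1, then c is the μ-coefficient of S and S' = c*μ/(S - 1).
S_1 = c0/f = 1 + (-421/207)*μ + (58630/42849)*μ^2 + ...; c1 = -421/207.
S_2 = c1*μ/(S_1 - 1) = 1 + (58630/87147)*μ + ...; c2 = 58630/87147.

The regular C-fraction coefficients are [-23/648, -421/207, 58630/87147].


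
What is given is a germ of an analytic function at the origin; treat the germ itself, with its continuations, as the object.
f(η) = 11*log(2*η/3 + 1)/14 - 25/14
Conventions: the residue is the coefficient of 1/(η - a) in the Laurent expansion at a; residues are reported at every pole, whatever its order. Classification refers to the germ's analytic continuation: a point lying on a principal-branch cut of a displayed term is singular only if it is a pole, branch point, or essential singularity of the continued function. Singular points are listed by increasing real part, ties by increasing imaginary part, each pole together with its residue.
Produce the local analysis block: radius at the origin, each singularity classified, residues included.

Radius of convergence at 0: 3/2.
At -3/2: a logarithmic branch point.

Branch term (11/14)*log(1 - η/(-3/2)): its argument vanishes at η = -3/2, a logarithmic branch point, modulus 3/2.
The radius of convergence is the smallest modulus among the singular points: 3/2.


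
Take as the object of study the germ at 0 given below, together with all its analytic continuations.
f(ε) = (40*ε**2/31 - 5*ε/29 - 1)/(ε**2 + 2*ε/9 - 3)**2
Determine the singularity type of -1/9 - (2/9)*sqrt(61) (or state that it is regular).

The denominator factor ε**2 + 2*ε/9 - 3 vanishes at -1/9 - (2/9)*sqrt(61) and appears to the power 2; the numerator there equals 212776/72819 + (7430/72819)*sqrt(61), nonzero, and no other factor vanishes.
Hence a pole whose order is the multiplicity, 2.

The point is a pole of order 2.


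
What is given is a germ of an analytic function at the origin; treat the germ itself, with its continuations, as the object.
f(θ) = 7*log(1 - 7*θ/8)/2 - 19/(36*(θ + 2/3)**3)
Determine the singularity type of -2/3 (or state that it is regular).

The point is a pole of order 3.

The denominator factor θ + 2/3 vanishes at -2/3 and appears to the power 3; the numerator there equals -19/36, nonzero, and no other factor vanishes.
The branch terms are analytic at this point.
Hence a pole whose order is the multiplicity, 3.


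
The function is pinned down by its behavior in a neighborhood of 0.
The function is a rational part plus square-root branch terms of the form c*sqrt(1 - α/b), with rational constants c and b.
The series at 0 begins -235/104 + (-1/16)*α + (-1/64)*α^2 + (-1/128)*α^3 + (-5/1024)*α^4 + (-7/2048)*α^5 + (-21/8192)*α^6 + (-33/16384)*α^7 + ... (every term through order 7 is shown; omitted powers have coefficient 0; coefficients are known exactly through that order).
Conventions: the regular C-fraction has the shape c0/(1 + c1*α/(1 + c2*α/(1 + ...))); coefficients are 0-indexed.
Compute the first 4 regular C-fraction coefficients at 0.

The regular C-fraction coefficients are [-235/104, -13/470, -209/940, -235/836].

Taylor coefficients (read off): a_0 = -235/104, a_1 = -1/16, a_2 = -1/64, a_3 = -1/128.
c0 = a_0 = -235/104. Peel one level at a time: if S = 1 + c*α/S' with S'(0) = 1, then c is the α-coefficient of S and S' = c*α/(S - 1).
S_1 = c0/f = 1 + (-13/470)*α + (-2717/441800)*α^2 + ...; c1 = -13/470.
S_2 = c1*α/(S_1 - 1) = 1 + (-209/940)*α + (-1/16)*α^2 + ...; c2 = -209/940.
S_3 = c2*α/(S_2 - 1) = 1 + (-235/836)*α + ...; c3 = -235/836.


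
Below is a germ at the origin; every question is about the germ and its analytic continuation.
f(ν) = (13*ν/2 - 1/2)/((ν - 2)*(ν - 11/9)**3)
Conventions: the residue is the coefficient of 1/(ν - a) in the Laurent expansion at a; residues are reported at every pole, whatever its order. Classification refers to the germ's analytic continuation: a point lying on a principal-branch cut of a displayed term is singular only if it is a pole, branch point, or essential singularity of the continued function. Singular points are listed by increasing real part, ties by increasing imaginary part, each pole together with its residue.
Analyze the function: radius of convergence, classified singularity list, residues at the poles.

Radius of convergence at 0: 11/9.
At 11/9: a pole of order 3; residue -18225/686.
At 2: a pole of order 1; residue 18225/686.

Denominator factor (ν - 11/9)^3: pole of order 3 at 11/9, modulus 11/9.
Denominator factor (ν - 2): pole of order 1 at 2, modulus 2.
The radius of convergence is the smallest modulus among the singular points: 11/9.
At the order-3 pole 11/9 set g(ν) = (ν - (11/9))^3*f(ν) = (13*ν/2 - 1/2)/(ν - 2).
Order-3 pole: residue = g''(a)/2; g''(11/9) = -18225/343, so the residue is -18225/686.
At the order-1 pole 2 set g(ν) = (ν - (2))*f(ν) = (13*ν/2 - 1/2)/(ν - 11/9)**3.
Simple pole: residue = g(a) at a = 2, which is 18225/686.
List the singular points by increasing real part (a conjugate pair: the negative imaginary part first).


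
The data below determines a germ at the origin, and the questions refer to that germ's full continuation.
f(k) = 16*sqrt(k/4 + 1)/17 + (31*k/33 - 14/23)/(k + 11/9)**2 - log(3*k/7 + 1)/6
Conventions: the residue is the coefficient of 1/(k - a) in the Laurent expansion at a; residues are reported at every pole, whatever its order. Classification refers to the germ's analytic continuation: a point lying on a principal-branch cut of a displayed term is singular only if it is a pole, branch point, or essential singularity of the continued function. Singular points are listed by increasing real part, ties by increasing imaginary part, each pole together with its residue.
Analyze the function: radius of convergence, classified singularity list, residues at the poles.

Radius of convergence at 0: 11/9.
At -4: an algebraic (square-root) branch point.
At -7/3: a logarithmic branch point.
At -11/9: a pole of order 2; residue 31/33.

Denominator factor (k + 11/9)^2: pole of order 2 at -11/9, modulus 11/9.
Branch term (-1/6)*log(1 - k/(-7/3)): its argument vanishes at k = -7/3, a logarithmic branch point, modulus 7/3.
Branch term (16/17)*sqrt(1 - k/(-4)): its argument vanishes at k = -4, a square-root branch point, modulus 4.
The radius of convergence is the smallest modulus among the singular points: 11/9.
The branch terms are analytic at -11/9 and contribute nothing to the residue; only the rational part matters.
At the order-2 pole -11/9 set g(k) = (k - (-11/9))^2*(rational part) = 31*k/33 - 14/23.
Order-2 pole: residue = g'(a); g'(-11/9) = 31/33, so the residue is 31/33.
List the singular points by increasing real part (a conjugate pair: the negative imaginary part first).


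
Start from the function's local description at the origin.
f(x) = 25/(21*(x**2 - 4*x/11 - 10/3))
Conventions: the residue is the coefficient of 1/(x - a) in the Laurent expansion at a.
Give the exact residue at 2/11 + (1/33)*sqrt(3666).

The factor x**2 - 4*x/11 - 10/3 splits as (x - a)(x - a') with a = 2/11 + (1/33)*sqrt(3666), a' = 2/11 - (1/33)*sqrt(3666). At the order-1 pole a set g(x) = (x - a)*f(x) = [25/21] / (x - a').
Simple pole: residue = g(a) at a = 2/11 + (1/33)*sqrt(3666), which is (275/51324)*sqrt(3666).

The residue is (275/51324)*sqrt(3666).


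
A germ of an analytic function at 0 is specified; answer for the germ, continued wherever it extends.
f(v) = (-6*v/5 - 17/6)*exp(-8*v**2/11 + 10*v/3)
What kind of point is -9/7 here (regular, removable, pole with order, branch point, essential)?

There is no denominator, hence no pole anywhere.
The factor exp(-8*v**2/11 + 10*v/3) is entire.
So the germ continues analytically to -9/7.

The point is a regular point.


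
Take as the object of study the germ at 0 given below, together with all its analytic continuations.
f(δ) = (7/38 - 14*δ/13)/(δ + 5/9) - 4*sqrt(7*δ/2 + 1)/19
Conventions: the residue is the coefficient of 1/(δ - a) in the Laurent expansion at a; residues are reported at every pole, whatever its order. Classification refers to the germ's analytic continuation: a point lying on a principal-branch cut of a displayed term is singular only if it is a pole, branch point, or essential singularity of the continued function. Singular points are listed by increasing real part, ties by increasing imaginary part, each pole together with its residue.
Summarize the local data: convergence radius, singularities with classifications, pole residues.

Denominator factor (δ + 5/9): pole of order 1 at -5/9, modulus 5/9.
Branch term (-4/19)*sqrt(1 - δ/(-2/7)): its argument vanishes at δ = -2/7, a square-root branch point, modulus 2/7.
The radius of convergence is the smallest modulus among the singular points: 2/7.
The branch term is analytic at -5/9 and contributes nothing to the residue; only the rational part matters.
At the order-1 pole -5/9 set g(δ) = (δ - (-5/9))*(rational part) = 7/38 - 14*δ/13.
Simple pole: residue = g(a) at a = -5/9, which is 3479/4446.
List the singular points by increasing real part (a conjugate pair: the negative imaginary part first).

Radius of convergence at 0: 2/7.
At -5/9: a pole of order 1; residue 3479/4446.
At -2/7: an algebraic (square-root) branch point.


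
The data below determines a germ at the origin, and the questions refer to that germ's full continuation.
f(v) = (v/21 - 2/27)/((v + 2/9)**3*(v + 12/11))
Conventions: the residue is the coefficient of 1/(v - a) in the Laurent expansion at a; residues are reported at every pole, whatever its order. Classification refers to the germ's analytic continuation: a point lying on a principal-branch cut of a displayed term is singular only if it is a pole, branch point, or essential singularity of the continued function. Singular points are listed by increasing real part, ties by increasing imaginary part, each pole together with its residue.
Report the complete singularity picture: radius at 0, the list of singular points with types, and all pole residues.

Radius of convergence at 0: 2/9.
At -12/11: a pole of order 1; residue 427977/2226196.
At -2/9: a pole of order 3; residue -427977/2226196.

Denominator factor (v + 2/9)^3: pole of order 3 at -2/9, modulus 2/9.
Denominator factor (v + 12/11): pole of order 1 at -12/11, modulus 12/11.
The radius of convergence is the smallest modulus among the singular points: 2/9.
At the order-1 pole -12/11 set g(v) = (v - (-12/11))*f(v) = (v/21 - 2/27)/(v + 2/9)**3.
Simple pole: residue = g(a) at a = -12/11, which is 427977/2226196.
At the order-3 pole -2/9 set g(v) = (v - (-2/9))^3*f(v) = (v/21 - 2/27)/(v + 12/11).
Order-3 pole: residue = g''(a)/2; g''(-2/9) = -427977/1113098, so the residue is -427977/2226196.
List the singular points by increasing real part (a conjugate pair: the negative imaginary part first).


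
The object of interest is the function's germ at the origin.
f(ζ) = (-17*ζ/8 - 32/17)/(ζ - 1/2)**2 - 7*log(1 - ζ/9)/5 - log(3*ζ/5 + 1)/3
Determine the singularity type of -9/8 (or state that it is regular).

The point is a regular point.

Denominator factors: ζ - 1/2 = -13/8 at ζ = -9/8 — none vanishes.
Branch term log(1 - ζ/(9)): argument at -9/8 is 9/8, nonzero, so -9/8 is not its branch point (a point on a principal cut is still regular for the continued germ).
Branch term log(1 - ζ/(-5/3)): argument at -9/8 is 13/40, nonzero, so -9/8 is not its branch point (a point on a principal cut is still regular for the continued germ).
So the germ continues analytically to -9/8.


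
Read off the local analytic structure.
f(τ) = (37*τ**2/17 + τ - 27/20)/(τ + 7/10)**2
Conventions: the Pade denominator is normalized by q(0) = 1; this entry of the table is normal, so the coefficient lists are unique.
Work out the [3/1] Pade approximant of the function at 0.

Taylor coefficients needed (expand at 0): a_0 = -135/49, a_1 = 3400/343, a_2 = -745200/40817, a_3 = 9124000/285719, a_4 = -107960000/2000033.
Write the denominator as Q(τ) = 1 + q1*τ. Requiring Q*f - P = O(τ^5) with deg P <= 3 kills the coefficients of τ^4..τ^4 in Q*f:
  τ^4: a_4 + q1*a_3 = 0, i.e. -107960000/2000033 + (9124000/285719)*q1 = 0.
Solving this linear system: q1 = 26990/15967.
The numerator is Q*f truncated at degree 3: P0 = a_0 = -135/49; P1 = a_1 + q1*a_0 = 4111750/782383; P2 = a_2 + q1*a_1 = -139779200/93103577; P3 = a_3 + q1*a_2 = 698896000/651725039.

The Pade approximant has numerator coefficients [-135/49, 4111750/782383, -139779200/93103577, 698896000/651725039]; denominator coefficients [1, 26990/15967].


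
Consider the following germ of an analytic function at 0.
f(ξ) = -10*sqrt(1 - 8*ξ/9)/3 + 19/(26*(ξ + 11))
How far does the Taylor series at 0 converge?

Denominator factor (ξ + 11): pole of order 1 at -11, modulus 11.
Branch term (-10/3)*sqrt(1 - ξ/(9/8)): its argument vanishes at ξ = 9/8, a square-root branch point, modulus 9/8.
The radius of convergence is the smallest modulus among the singular points: 9/8.

The radius of convergence is 9/8.


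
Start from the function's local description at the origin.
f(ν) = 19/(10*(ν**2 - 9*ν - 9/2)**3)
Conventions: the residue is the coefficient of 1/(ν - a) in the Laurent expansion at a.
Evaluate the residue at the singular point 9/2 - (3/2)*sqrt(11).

The factor ν**2 - 9*ν - 9/2 splits as (ν - a)(ν - a') with a = 9/2 - (3/2)*sqrt(11), a' = 9/2 + (3/2)*sqrt(11). At the order-3 pole a set g(ν) = (ν - a)^3*f(ν) = [19/10] / (ν - a')^3.
Order-3 pole: residue = g''(a)/2; g''(9/2 - (3/2)*sqrt(11)) = -(38/539055)*sqrt(11), so the residue is -(19/539055)*sqrt(11).

The residue is -(19/539055)*sqrt(11).


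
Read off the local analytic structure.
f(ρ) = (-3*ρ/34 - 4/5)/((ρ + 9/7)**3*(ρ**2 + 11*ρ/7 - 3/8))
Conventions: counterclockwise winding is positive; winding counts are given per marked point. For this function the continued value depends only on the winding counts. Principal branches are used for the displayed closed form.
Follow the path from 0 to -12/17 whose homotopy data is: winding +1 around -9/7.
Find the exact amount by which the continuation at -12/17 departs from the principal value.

Continued minus principal equals 0.

The function is rational, hence single-valued: continuing it around any pole returns the same value, so the difference is 0.


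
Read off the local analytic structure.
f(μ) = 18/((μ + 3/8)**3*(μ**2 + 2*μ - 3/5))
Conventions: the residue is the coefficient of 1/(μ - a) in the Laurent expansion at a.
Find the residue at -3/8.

The residue is -181657600/6440067.

At the order-3 pole -3/8 set g(μ) = (μ - (-3/8))^3*f(μ) = 18/(μ**2 + 2*μ - 3/5).
Order-3 pole: residue = g''(a)/2; g''(-3/8) = -363315200/6440067, so the residue is -181657600/6440067.


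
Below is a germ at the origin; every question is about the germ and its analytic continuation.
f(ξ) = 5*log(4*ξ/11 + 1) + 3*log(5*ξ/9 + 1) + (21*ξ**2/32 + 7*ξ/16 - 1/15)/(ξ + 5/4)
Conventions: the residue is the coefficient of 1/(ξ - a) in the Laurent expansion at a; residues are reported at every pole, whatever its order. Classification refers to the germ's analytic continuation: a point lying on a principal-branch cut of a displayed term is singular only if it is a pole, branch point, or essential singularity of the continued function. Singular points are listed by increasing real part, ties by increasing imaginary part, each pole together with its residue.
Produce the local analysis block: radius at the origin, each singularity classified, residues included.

Radius of convergence at 0: 5/4.
At -11/4: a logarithmic branch point.
At -9/5: a logarithmic branch point.
At -5/4: a pole of order 1; residue 3163/7680.

Denominator factor (ξ + 5/4): pole of order 1 at -5/4, modulus 5/4.
Branch term (3)*log(1 - ξ/(-9/5)): its argument vanishes at ξ = -9/5, a logarithmic branch point, modulus 9/5.
Branch term (5)*log(1 - ξ/(-11/4)): its argument vanishes at ξ = -11/4, a logarithmic branch point, modulus 11/4.
The radius of convergence is the smallest modulus among the singular points: 5/4.
The branch terms are analytic at -5/4 and contribute nothing to the residue; only the rational part matters.
At the order-1 pole -5/4 set g(ξ) = (ξ - (-5/4))*(rational part) = 21*ξ**2/32 + 7*ξ/16 - 1/15.
Simple pole: residue = g(a) at a = -5/4, which is 3163/7680.
List the singular points by increasing real part (a conjugate pair: the negative imaginary part first).


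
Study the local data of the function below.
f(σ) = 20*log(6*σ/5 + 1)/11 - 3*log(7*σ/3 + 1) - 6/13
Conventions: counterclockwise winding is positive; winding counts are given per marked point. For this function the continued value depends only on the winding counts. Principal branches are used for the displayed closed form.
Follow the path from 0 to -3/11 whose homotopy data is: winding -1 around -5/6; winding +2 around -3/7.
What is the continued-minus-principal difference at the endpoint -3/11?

Continued minus principal equals -(172/11)*pi*i.

The rational part is single-valued and drops out of the difference; each branch term changes only by its own monodromy.
(20/11)*log(1 - σ/(-5/6)): each positive loop around -5/6 adds 2*pi*i to the log, so winding -1 contributes (20/11)*(-1)*2*pi*i = -(40/11)*pi*i.
(-3)*log(1 - σ/(-3/7)): each positive loop around -3/7 adds 2*pi*i to the log, so winding +2 contributes (-3)*(2)*2*pi*i = -(12)*pi*i.
Summing the contributions at σ = -3/11 gives -(172/11)*pi*i.


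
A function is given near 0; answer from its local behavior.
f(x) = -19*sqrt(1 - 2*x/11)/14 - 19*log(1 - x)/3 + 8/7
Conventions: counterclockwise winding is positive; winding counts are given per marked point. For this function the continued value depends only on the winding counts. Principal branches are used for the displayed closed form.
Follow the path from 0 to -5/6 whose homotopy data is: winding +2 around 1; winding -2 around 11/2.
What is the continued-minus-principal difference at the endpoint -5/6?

Continued minus principal equals -(76/3)*pi*i.

The rational part is single-valued and drops out of the difference; each branch term changes only by its own monodromy.
(-19/3)*log(1 - x/(1)): each positive loop around 1 adds 2*pi*i to the log, so winding +2 contributes (-19/3)*(2)*2*pi*i = -(76/3)*pi*i.
(-19/14)*sqrt(1 - x/(11/2)): winding -2 is even, the square root returns to the same sheet, contribution 0.
Summing the contributions at x = -5/6 gives -(76/3)*pi*i.


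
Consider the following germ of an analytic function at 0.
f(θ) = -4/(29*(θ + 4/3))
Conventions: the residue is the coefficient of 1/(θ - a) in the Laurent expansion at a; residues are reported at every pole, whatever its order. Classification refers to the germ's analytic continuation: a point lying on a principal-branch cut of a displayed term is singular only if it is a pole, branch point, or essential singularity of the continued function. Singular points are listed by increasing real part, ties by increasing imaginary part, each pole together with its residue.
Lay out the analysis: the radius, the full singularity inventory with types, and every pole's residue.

Radius of convergence at 0: 4/3.
At -4/3: a pole of order 1; residue -4/29.

Denominator factor (θ + 4/3): pole of order 1 at -4/3, modulus 4/3.
The radius of convergence is the smallest modulus among the singular points: 4/3.
At the order-1 pole -4/3 set g(θ) = (θ - (-4/3))*f(θ) = -4/29.
Simple pole: residue = g(a) at a = -4/3, which is -4/29.
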